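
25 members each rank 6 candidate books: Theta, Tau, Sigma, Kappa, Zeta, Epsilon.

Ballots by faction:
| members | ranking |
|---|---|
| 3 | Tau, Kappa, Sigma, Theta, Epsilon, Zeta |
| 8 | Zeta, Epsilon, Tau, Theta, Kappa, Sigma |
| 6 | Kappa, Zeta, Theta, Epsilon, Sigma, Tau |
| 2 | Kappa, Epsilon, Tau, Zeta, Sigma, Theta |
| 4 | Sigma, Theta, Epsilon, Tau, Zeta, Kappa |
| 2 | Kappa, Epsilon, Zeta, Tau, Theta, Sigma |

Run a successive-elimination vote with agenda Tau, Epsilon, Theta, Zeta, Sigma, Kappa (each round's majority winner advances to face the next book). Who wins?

Kappa

Round 1: Tau vs Epsilon — 3–22, Epsilon advances.
Round 2: Epsilon vs Theta — 12–13, Theta advances.
Round 3: Theta vs Zeta — 7–18, Zeta advances.
Round 4: Zeta vs Sigma — 18–7, Zeta advances.
Round 5: Zeta vs Kappa — 12–13, Kappa advances.
Kappa survives the agenda.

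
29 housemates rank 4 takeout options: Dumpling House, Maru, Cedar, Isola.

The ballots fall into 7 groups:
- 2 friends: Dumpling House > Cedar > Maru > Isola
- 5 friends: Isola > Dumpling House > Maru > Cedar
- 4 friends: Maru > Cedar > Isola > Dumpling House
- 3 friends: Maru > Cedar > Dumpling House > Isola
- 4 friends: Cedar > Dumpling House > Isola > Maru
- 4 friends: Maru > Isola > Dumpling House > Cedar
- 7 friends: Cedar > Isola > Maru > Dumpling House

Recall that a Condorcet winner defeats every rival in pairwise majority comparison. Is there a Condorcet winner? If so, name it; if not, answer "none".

none

Check each pair by majority over 29 ballots:
Dumpling House vs Maru: Maru, 18–11.
Dumpling House vs Cedar: Cedar, 18–11.
Dumpling House–Isola: Isola 20–9.
Maru vs Cedar: Maru wins 16–13.
Maru vs Isola: Isola wins 16–13.
Cedar vs Isola: Cedar wins 20–9.
Each restaurant drops at least one matchup (Dumpling House loses to Maru; Maru loses to Isola; Cedar loses to Maru; Isola loses to Cedar); the cycle Maru > Cedar > Isola > Maru rules out a Condorcet winner.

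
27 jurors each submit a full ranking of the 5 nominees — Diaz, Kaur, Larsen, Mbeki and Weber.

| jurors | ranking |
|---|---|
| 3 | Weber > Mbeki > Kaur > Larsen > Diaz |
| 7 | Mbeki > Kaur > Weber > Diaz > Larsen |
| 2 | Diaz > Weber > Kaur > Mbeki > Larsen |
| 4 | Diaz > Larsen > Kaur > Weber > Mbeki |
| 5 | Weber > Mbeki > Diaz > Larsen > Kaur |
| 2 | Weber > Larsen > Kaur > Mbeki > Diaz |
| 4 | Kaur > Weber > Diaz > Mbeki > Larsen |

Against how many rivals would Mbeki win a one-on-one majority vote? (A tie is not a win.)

3

Mbeki against each rival (27 jurors):
Mbeki vs Diaz: Mbeki preferred on 3+7+5+2 = 17 ballots; Mbeki wins 17–10.
Mbeki vs Kaur: Mbeki wins 15–12.
Mbeki vs Larsen: Mbeki wins 21–6.
Mbeki vs Weber: Weber wins 20–7.
Mbeki beats Diaz, Kaur, Larsen; loses to Weber — 3 pairwise wins.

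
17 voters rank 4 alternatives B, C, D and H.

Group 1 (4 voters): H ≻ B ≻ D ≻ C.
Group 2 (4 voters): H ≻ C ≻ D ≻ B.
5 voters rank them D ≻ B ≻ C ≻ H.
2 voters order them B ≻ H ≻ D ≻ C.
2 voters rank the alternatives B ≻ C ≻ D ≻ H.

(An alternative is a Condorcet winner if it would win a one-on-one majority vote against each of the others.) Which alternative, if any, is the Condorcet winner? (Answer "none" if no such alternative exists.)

Head-to-head results (17 voters):
B vs C: 13 to 4, B.
B vs D: B preferred on 4+2+2 = 8 ballots; D wins 9–8.
B vs H: 9 to 8, B.
C vs D: 6 to 11, D.
C vs H: 7 to 10, H.
D vs H: 7 to 10, H.
No alternative is unbeaten: B loses to D; C loses to B; D loses to H; H loses to B. In particular B beats H beats D beats B is a majority cycle — no Condorcet winner exists.

none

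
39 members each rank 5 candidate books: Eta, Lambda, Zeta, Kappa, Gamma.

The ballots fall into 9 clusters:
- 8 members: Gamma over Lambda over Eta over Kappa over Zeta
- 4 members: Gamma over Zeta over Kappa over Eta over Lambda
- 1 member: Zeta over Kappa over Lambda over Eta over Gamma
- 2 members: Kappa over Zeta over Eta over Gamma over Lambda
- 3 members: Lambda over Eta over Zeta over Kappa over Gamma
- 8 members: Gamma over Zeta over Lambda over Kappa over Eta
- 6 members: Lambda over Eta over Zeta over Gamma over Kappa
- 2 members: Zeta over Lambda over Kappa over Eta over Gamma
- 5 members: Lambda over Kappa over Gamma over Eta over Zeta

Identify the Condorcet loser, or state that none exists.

none

Pairwise majorities:
Eta vs Lambda: Eta preferred on 4+2 = 6 ballots; Lambda wins 33–6.
Eta vs Zeta: Eta, 22–17.
Eta vs Kappa: Kappa wins 22–17.
Eta vs Gamma: Gamma, 25–14.
Lambda vs Zeta: Lambda preferred on 8+3+6+5 = 22 ballots; Lambda wins 22–17.
Lambda vs Kappa: Lambda wins 32–7.
Lambda vs Gamma: 1+3+6+2+5 = 17 for Lambda, 22 for Gamma — Gamma by 22–17.
Zeta vs Kappa: Zeta, 24–15.
Zeta vs Gamma: 14 to 25, Gamma.
Kappa vs Gamma: 13 to 26, Gamma.
Every book wins at least one matchup (Eta beats Zeta; Lambda beats Eta; Zeta beats Kappa; Kappa beats Eta; Gamma beats Eta), so there is no Condorcet loser.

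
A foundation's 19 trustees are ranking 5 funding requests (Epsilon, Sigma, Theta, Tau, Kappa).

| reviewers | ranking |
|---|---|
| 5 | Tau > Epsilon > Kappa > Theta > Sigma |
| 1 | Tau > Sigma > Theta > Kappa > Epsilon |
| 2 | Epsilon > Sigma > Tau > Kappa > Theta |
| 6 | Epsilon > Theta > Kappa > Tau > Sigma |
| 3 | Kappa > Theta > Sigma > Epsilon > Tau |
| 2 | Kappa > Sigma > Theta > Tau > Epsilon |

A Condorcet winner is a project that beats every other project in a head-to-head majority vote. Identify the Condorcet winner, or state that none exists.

Head-to-head results (19 reviewers):
Epsilon vs Sigma: 5+2+6 = 13 for Epsilon, 6 for Sigma — Epsilon by 13–6.
Epsilon vs Theta: 5+2+6 = 13 for Epsilon, 6 for Theta — Epsilon by 13–6.
Epsilon vs Tau: Epsilon is ranked higher on 2+6+3 = 11 ballots, Tau on 8. Epsilon wins 11–8.
Epsilon vs Kappa: Epsilon, 13–6.
Sigma vs Theta: Theta wins 14–5.
Sigma vs Tau: Tau, 12–7.
Sigma vs Kappa: 1+2 = 3 for Sigma, 16 for Kappa — Kappa by 16–3.
Theta vs Tau: Theta preferred on 6+3+2 = 11 ballots; Theta wins 11–8.
Theta vs Kappa: 7 to 12, Kappa.
Tau vs Kappa: Tau is ranked higher on 5+1+2 = 8 ballots, Kappa on 11. Kappa wins 11–8.
Only Epsilon has no losses; Epsilon is the Condorcet winner.

Epsilon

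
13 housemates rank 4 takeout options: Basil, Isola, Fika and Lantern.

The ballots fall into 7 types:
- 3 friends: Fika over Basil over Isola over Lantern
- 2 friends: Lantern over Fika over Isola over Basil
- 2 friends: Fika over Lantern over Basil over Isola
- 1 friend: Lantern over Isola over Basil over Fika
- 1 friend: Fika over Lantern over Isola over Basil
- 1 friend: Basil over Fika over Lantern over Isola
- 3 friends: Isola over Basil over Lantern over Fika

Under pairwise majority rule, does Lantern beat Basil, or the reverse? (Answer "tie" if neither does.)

Ballots ranking Lantern above Basil: 2 + 2 + 1 + 1 = 6.
Ballots ranking Basil above Lantern: 13 − 6 = 7.
Basil wins the head-to-head 7–6.

Basil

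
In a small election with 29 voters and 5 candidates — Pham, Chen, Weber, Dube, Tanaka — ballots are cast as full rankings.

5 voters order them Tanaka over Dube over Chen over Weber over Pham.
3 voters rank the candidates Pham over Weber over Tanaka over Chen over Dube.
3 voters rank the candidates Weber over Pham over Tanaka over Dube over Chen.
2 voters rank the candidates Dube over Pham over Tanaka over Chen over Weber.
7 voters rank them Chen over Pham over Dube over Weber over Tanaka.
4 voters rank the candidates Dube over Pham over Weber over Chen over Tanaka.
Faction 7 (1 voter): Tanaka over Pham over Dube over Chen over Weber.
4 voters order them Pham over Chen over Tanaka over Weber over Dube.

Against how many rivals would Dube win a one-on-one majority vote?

Dube against each rival (29 voters):
Dube vs Pham: 5+2+4 = 11 for Dube, 18 for Pham — Pham by 18–11.
Dube vs Chen: Dube, 15–14.
Dube vs Weber: 19 to 10, Dube.
Dube vs Tanaka: Dube preferred on 2+7+4 = 13 ballots; Tanaka wins 16–13.
Dube beats Chen, Weber; loses to Pham, Tanaka — 2 pairwise wins.

2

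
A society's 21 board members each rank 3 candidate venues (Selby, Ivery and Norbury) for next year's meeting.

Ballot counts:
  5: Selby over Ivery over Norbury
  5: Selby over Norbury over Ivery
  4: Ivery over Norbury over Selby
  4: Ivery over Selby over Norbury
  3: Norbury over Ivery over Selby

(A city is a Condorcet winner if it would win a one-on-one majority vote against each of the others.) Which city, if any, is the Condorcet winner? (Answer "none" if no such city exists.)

Head-to-head results (21 organisers):
Selby–Ivery: Ivery 11–10.
Selby vs Norbury: Selby, 14–7.
Ivery vs Norbury: Ivery, 13–8.
Only Ivery has no losses; Ivery is the Condorcet winner.

Ivery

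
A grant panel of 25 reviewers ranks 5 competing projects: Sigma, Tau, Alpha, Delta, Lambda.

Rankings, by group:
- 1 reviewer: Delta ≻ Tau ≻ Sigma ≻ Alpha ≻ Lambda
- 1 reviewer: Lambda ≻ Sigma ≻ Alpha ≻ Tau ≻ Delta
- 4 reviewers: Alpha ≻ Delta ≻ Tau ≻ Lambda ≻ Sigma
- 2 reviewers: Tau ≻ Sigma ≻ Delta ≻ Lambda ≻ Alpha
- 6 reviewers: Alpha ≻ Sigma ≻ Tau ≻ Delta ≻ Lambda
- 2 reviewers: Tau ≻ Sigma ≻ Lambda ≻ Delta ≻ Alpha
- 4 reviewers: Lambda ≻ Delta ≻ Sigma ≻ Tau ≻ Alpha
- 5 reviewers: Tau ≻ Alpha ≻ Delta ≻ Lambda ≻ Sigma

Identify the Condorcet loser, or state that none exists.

Sigma

Pairwise majorities:
Sigma vs Tau: Sigma preferred on 1+6+4 = 11 ballots; Tau wins 14–11.
Sigma vs Alpha: Alpha, 15–10.
Sigma–Delta: Delta 14–11.
Sigma–Lambda: Lambda 14–11.
Tau vs Alpha: 14 to 11, Tau.
Tau vs Delta: 16 to 9, Tau.
Tau vs Lambda: Tau, 20–5.
Alpha vs Delta: Alpha, 16–9.
Alpha vs Lambda: 1+4+6+5 = 16 for Alpha, 9 for Lambda — Alpha by 16–9.
Delta vs Lambda: Delta preferred on 1+4+2+6+5 = 18 ballots; Delta wins 18–7.
Sigma is beaten in every head-to-head and is the Condorcet loser.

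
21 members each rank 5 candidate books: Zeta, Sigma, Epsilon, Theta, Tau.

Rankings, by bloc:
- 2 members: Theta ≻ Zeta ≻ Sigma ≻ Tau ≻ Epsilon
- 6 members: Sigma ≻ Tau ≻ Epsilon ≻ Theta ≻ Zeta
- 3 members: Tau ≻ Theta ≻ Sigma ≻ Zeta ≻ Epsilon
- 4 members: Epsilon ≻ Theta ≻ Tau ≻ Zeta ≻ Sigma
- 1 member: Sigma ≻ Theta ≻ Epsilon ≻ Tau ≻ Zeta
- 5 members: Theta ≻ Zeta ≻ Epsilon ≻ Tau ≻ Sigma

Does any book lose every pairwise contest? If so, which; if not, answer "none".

none

Head-to-head results (21 members):
Zeta vs Sigma: Zeta, 11–10.
Zeta vs Epsilon: Epsilon, 11–10.
Zeta vs Theta: Theta, 21–0.
Zeta vs Tau: 2+5 = 7 for Zeta, 14 for Tau — Tau by 14–7.
Sigma–Epsilon: Sigma 12–9.
Sigma–Theta: Theta 14–7.
Sigma vs Tau: Tau, 12–9.
Epsilon vs Theta: Epsilon is ranked higher on 6+4 = 10 ballots, Theta on 11. Theta wins 11–10.
Epsilon–Tau: Tau 11–10.
Theta vs Tau: 12 to 9, Theta.
Each book has at least one pairwise win (Zeta beats Sigma; Sigma beats Epsilon; Epsilon beats Zeta; Theta beats Zeta; Tau beats Zeta) — no Condorcet loser.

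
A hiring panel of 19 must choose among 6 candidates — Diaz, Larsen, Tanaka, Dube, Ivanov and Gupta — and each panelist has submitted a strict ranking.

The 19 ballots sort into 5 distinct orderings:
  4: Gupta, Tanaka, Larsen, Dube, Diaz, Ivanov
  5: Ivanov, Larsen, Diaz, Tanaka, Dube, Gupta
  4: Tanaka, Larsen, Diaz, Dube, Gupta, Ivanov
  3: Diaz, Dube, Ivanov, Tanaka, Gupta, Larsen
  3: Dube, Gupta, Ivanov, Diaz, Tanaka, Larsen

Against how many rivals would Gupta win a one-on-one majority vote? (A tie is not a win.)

2

Gupta against each rival (19 committee members):
Gupta vs Diaz: Gupta is ranked higher on 4+3 = 7 ballots, Diaz on 12. Diaz wins 12–7.
Gupta vs Larsen: Gupta is ranked higher on 4+3+3 = 10 ballots, Larsen on 9. Gupta wins 10–9.
Gupta vs Tanaka: Gupta preferred on 4+3 = 7 ballots; Tanaka wins 12–7.
Gupta vs Dube: Gupta preferred on 4 ballots; Dube wins 15–4.
Gupta vs Ivanov: Gupta preferred on 4+4+3 = 11 ballots; Gupta wins 11–8.
Gupta beats Larsen, Ivanov; loses to Diaz, Tanaka, Dube — 2 pairwise wins.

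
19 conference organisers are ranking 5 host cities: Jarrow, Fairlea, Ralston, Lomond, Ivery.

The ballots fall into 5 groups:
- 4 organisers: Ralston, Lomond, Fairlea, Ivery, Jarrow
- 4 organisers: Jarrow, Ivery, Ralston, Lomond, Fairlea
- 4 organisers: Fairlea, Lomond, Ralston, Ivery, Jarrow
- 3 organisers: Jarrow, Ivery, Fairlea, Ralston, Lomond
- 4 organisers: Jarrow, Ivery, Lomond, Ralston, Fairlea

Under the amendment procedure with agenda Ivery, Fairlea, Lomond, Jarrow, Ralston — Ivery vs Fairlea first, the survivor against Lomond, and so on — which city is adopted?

Round 1: Ivery vs Fairlea — 11–8, Ivery advances.
Round 2: Ivery vs Lomond — 11–8, Ivery advances.
Round 3: Ivery vs Jarrow — 8–11, Jarrow advances.
Round 4: Jarrow vs Ralston — 11–8, Jarrow advances.
Jarrow survives the agenda.

Jarrow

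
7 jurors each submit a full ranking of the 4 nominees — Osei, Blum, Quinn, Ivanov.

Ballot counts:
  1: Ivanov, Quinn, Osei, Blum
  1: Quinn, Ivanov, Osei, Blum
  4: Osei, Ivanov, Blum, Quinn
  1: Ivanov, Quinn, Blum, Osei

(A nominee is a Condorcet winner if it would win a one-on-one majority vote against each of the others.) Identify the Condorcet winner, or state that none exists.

Osei

Check each pair by majority over 7 ballots:
Osei vs Blum: Osei wins 6–1.
Osei vs Quinn: Osei preferred on 4 ballots; Osei wins 4–3.
Osei vs Ivanov: 4 to 3, Osei.
Blum vs Quinn: Blum, 4–3.
Blum vs Ivanov: Ivanov, 7–0.
Quinn vs Ivanov: Ivanov, 6–1.
Osei beats each of Blum, Quinn, Ivanov — Osei is the Condorcet winner.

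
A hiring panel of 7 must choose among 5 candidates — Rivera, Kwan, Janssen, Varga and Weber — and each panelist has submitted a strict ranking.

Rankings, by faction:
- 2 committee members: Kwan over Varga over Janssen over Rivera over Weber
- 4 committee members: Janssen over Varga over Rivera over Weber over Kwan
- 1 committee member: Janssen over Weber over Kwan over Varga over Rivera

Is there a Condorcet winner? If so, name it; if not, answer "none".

Janssen

Head-to-head results (7 committee members):
Rivera vs Kwan: Rivera, 4–3.
Rivera–Janssen: Janssen 7–0.
Rivera vs Varga: Varga wins 7–0.
Rivera vs Weber: Rivera, 6–1.
Kwan vs Janssen: Janssen, 5–2.
Kwan vs Varga: Varga, 4–3.
Kwan–Weber: Weber 5–2.
Janssen vs Varga: Janssen, 5–2.
Janssen vs Weber: Janssen, 7–0.
Varga vs Weber: Varga, 6–1.
Only Janssen has no losses; Janssen is the Condorcet winner.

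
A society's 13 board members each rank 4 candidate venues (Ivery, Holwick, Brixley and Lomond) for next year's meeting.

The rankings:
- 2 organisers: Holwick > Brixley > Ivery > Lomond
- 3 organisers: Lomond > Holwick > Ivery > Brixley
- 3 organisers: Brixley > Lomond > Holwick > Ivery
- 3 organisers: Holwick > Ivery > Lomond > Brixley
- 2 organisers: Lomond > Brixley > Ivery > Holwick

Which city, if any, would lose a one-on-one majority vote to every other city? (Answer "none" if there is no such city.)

Pairwise majorities:
Ivery vs Holwick: 2 to 11, Holwick.
Ivery–Brixley: Brixley 7–6.
Ivery vs Lomond: Ivery preferred on 2+3 = 5 ballots; Lomond wins 8–5.
Holwick vs Brixley: Holwick, 8–5.
Holwick vs Lomond: Holwick is ranked higher on 2+3 = 5 ballots, Lomond on 8. Lomond wins 8–5.
Brixley vs Lomond: 2+3 = 5 for Brixley, 8 for Lomond — Lomond by 8–5.
Ivery loses to every other city — it is the Condorcet loser.

Ivery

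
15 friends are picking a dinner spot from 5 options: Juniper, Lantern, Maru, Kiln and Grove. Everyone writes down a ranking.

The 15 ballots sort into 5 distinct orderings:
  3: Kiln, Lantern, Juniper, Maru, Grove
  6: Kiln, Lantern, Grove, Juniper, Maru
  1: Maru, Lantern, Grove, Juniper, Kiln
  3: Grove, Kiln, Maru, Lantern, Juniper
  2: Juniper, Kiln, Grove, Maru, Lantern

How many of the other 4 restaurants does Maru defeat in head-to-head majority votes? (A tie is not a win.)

Maru against each rival (15 friends):
Maru vs Juniper: Juniper, 11–4.
Maru vs Lantern: Maru preferred on 1+3+2 = 6 ballots; Lantern wins 9–6.
Maru vs Kiln: Maru is ranked higher on 1 ballot, Kiln on 14. Kiln wins 14–1.
Maru vs Grove: 3+1 = 4 for Maru, 11 for Grove — Grove by 11–4.
Maru beats no one; loses to Juniper, Lantern, Kiln, Grove — 0 pairwise wins.

0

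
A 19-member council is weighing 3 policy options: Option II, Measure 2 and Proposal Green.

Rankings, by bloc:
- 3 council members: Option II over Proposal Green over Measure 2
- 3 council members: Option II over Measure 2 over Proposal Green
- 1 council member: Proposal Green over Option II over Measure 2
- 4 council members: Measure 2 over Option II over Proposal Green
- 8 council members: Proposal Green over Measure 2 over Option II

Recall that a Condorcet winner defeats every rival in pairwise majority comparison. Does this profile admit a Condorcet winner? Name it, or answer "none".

Head-to-head results (19 council members):
Option II vs Measure 2: Option II preferred on 3+3+1 = 7 ballots; Measure 2 wins 12–7.
Option II vs Proposal Green: 3+3+4 = 10 for Option II, 9 for Proposal Green — Option II by 10–9.
Measure 2 vs Proposal Green: Measure 2 is ranked higher on 3+4 = 7 ballots, Proposal Green on 12. Proposal Green wins 12–7.
No option is unbeaten: Option II loses to Measure 2; Measure 2 loses to Proposal Green; Proposal Green loses to Option II. In particular Option II beats Proposal Green beats Measure 2 beats Option II is a majority cycle — no Condorcet winner exists.

none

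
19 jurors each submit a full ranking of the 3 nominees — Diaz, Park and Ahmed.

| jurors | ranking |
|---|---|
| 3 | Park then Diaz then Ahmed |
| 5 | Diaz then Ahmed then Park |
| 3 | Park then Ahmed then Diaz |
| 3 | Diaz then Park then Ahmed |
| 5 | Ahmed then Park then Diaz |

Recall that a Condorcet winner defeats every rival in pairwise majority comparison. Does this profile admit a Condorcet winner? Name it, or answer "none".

Head-to-head results (19 jurors):
Diaz vs Park: 8 to 11, Park.
Diaz vs Ahmed: Diaz is ranked higher on 3+5+3 = 11 ballots, Ahmed on 8. Diaz wins 11–8.
Park vs Ahmed: 9 to 10, Ahmed.
No nominee is unbeaten: Diaz loses to Park; Park loses to Ahmed; Ahmed loses to Diaz. In particular Diaz > Ahmed > Park > Diaz is a majority cycle — no Condorcet winner exists.

none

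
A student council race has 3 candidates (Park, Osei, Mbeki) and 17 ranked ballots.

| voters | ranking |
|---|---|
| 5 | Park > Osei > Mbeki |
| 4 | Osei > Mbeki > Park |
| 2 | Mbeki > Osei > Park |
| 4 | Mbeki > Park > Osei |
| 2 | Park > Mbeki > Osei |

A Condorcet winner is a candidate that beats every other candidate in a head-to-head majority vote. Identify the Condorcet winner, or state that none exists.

Check each pair by majority over 17 ballots:
Park vs Osei: 5+4+2 = 11 for Park, 6 for Osei — Park by 11–6.
Park–Mbeki: Mbeki 10–7.
Osei vs Mbeki: Osei wins 9–8.
Every candidate loses at least once (Park loses to Mbeki; Osei loses to Park; Mbeki loses to Osei). The majority relation contains the cycle Park → Osei → Mbeki → Park, so there is no Condorcet winner.

none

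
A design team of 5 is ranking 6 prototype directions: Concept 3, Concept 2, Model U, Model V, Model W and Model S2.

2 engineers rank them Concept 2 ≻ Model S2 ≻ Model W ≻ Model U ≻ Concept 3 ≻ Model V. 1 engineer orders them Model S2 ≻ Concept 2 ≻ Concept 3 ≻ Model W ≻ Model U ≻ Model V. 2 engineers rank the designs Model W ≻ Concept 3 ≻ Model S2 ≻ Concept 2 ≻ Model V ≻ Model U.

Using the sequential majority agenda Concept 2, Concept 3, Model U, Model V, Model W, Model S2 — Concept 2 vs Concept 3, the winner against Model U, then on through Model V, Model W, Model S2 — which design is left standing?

Model S2

Round 1: Concept 2 vs Concept 3 — 3–2, Concept 2 advances.
Round 2: Concept 2 vs Model U — 5–0, Concept 2 advances.
Round 3: Concept 2 vs Model V — 5–0, Concept 2 advances.
Round 4: Concept 2 vs Model W — 3–2, Concept 2 advances.
Round 5: Concept 2 vs Model S2 — 2–3, Model S2 advances.
The agenda winner is Model S2.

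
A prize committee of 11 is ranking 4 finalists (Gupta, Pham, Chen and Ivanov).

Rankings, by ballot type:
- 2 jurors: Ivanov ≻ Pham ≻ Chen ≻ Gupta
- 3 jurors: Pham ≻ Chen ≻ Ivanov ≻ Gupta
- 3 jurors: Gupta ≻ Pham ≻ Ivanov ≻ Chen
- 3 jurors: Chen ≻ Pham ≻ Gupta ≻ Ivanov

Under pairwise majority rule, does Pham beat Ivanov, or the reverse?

Ballots ranking Pham above Ivanov: 3 + 3 + 3 = 9.
Ballots ranking Ivanov above Pham: 11 − 9 = 2.
Pham wins the head-to-head 9–2.

Pham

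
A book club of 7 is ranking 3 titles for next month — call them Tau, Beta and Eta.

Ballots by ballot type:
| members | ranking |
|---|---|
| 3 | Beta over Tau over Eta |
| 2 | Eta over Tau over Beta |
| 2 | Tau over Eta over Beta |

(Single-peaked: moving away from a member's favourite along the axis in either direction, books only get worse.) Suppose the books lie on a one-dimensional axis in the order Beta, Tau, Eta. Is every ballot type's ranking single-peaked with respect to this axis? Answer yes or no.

Axis positions: Beta=1, Tau=2, Eta=3.
Ballot type 1 (peak Beta at position 1): ranking walks positions 1-2-3, expanding outward from the peak — single-peaked.
Ballot type 2 (peak Eta at position 3): ranking walks positions 3-2-1, expanding outward from the peak — single-peaked.
Ballot type 3 (peak Tau at position 2): ranking walks positions 2-3-1, expanding outward from the peak — single-peaked.
Every ranking is single-peaked on this axis.

yes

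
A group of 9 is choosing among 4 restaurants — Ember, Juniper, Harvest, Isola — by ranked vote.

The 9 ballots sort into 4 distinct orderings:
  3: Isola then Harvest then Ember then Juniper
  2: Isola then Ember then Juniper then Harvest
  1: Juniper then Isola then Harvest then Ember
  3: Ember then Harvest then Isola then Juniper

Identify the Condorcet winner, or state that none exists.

Pairwise majorities:
Ember vs Juniper: Ember, 8–1.
Ember vs Harvest: Ember, 5–4.
Ember–Isola: Isola 6–3.
Juniper vs Harvest: Harvest wins 6–3.
Juniper–Isola: Isola 8–1.
Harvest vs Isola: Isola wins 6–3.
Isola beats each of Ember, Juniper, Harvest — Isola is the Condorcet winner.

Isola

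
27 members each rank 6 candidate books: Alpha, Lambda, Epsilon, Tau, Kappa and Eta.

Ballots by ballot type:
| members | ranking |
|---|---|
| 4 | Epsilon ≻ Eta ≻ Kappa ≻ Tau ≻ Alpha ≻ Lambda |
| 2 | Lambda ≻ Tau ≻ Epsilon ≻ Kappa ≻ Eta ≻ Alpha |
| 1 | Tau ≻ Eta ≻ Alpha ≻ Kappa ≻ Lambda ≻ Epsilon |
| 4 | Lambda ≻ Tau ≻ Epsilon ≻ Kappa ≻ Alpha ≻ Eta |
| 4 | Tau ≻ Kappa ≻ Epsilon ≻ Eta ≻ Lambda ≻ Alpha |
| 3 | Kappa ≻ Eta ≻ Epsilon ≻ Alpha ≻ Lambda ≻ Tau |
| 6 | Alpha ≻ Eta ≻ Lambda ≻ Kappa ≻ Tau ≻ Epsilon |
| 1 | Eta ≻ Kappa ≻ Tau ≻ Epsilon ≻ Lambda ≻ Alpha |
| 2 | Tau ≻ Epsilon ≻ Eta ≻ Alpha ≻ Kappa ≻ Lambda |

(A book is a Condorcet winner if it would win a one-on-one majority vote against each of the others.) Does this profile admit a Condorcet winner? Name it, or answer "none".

none

Pairwise majorities:
Alpha vs Lambda: Alpha preferred on 4+1+3+6+2 = 16 ballots; Alpha wins 16–11.
Alpha vs Epsilon: 7 to 20, Epsilon.
Alpha vs Tau: 3+6 = 9 for Alpha, 18 for Tau — Tau by 18–9.
Alpha vs Kappa: 9 to 18, Kappa.
Alpha vs Eta: Alpha is ranked higher on 4+6 = 10 ballots, Eta on 17. Eta wins 17–10.
Lambda vs Epsilon: 2+1+4+6 = 13 for Lambda, 14 for Epsilon — Epsilon by 14–13.
Lambda vs Tau: 15 to 12, Lambda.
Lambda vs Kappa: Lambda is ranked higher on 2+4+6 = 12 ballots, Kappa on 15. Kappa wins 15–12.
Lambda vs Eta: Lambda preferred on 2+4 = 6 ballots; Eta wins 21–6.
Epsilon vs Tau: 7 to 20, Tau.
Epsilon vs Kappa: 4+2+4+2 = 12 for Epsilon, 15 for Kappa — Kappa by 15–12.
Epsilon vs Eta: 16 to 11, Epsilon.
Tau vs Kappa: Tau preferred on 2+1+4+4+2 = 13 ballots; Kappa wins 14–13.
Tau vs Eta: 2+1+4+4+2 = 13 for Tau, 14 for Eta — Eta by 14–13.
Kappa vs Eta: Kappa preferred on 2+4+4+3 = 13 ballots; Eta wins 14–13.
Each book drops at least one matchup (Alpha loses to Epsilon; Lambda loses to Alpha; Epsilon loses to Tau; Tau loses to Lambda; Kappa loses to Eta; Eta loses to Epsilon); the cycle Alpha beats Lambda beats Tau beats Alpha rules out a Condorcet winner.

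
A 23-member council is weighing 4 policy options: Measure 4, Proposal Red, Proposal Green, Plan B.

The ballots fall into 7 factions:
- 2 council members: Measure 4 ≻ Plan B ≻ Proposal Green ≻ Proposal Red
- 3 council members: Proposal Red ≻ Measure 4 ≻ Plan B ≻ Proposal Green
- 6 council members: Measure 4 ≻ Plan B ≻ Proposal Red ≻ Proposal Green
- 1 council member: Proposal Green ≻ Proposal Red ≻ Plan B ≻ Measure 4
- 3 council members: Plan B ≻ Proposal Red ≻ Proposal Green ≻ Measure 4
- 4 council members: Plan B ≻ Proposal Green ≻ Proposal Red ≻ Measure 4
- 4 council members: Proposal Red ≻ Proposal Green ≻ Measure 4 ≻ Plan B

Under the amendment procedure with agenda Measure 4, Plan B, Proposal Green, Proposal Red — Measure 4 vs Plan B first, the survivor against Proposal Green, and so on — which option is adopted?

Proposal Red

Round 1: Measure 4 vs Plan B — 15–8, Measure 4 advances.
Round 2: Measure 4 vs Proposal Green — 11–12, Proposal Green advances.
Round 3: Proposal Green vs Proposal Red — 7–16, Proposal Red advances.
Proposal Red survives the agenda.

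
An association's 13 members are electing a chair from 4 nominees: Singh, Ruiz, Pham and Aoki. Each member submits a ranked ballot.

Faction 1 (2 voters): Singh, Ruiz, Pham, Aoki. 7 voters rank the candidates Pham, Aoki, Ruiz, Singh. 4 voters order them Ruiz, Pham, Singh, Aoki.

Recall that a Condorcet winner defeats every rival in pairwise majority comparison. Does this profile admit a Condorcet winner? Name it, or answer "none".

Pairwise majorities:
Singh vs Ruiz: Ruiz wins 11–2.
Singh–Pham: Pham 11–2.
Singh vs Aoki: 6 to 7, Aoki.
Ruiz vs Pham: 6 to 7, Pham.
Ruiz vs Aoki: Ruiz is ranked higher on 2+4 = 6 ballots, Aoki on 7. Aoki wins 7–6.
Pham vs Aoki: Pham preferred on 2+7+4 = 13 ballots; Pham wins 13–0.
Pham beats each of Singh, Ruiz, Aoki — Pham is the Condorcet winner.

Pham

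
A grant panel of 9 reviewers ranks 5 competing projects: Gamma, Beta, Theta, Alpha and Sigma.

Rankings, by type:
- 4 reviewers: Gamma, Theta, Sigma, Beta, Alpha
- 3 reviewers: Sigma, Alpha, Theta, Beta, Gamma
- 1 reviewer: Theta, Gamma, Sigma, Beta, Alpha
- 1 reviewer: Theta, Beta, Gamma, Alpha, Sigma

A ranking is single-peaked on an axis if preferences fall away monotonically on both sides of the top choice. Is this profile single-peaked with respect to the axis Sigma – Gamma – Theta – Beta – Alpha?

Axis positions: Sigma=1, Gamma=2, Theta=3, Beta=4, Alpha=5.
Type 1 (peak Gamma at position 2): ranking walks positions 2-3-1-4-5, expanding outward from the peak — single-peaked.
Type 2: ranking walks positions 1-5-3-4-2; Alpha is ranked above Gamma even though Gamma lies between Alpha and the peak Sigma on the axis — preferences dip and rise again. Not single-peaked.
Type 3 (peak Theta at position 3): ranking walks positions 3-2-1-4-5, expanding outward from the peak — single-peaked.
Type 4 (peak Theta at position 3): ranking walks positions 3-4-2-5-1, expanding outward from the peak — single-peaked.
Type 2 violates single-peakedness, so the profile is not single-peaked on this axis.

no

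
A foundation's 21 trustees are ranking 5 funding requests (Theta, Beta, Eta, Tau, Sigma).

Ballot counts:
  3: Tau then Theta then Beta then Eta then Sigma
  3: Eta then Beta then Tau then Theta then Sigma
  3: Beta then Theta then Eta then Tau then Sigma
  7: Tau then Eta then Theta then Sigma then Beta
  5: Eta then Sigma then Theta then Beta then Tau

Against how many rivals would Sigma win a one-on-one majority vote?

1

Sigma against each rival (21 reviewers):
Sigma vs Theta: 5 for Sigma, 16 for Theta — Theta by 16–5.
Sigma vs Beta: Sigma, 12–9.
Sigma vs Eta: Eta, 21–0.
Sigma vs Tau: 5 for Sigma, 16 for Tau — Tau by 16–5.
Sigma beats Beta; loses to Theta, Eta, Tau — 1 pairwise win.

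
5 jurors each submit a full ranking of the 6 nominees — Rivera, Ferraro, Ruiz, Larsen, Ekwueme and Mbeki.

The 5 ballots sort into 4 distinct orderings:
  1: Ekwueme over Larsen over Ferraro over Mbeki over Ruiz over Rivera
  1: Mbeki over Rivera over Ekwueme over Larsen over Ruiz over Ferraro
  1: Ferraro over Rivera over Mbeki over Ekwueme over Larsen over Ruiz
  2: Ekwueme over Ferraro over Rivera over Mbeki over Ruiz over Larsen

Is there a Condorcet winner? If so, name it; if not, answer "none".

Ekwueme

Pairwise majorities:
Rivera vs Ferraro: Rivera preferred on 1 ballot; Ferraro wins 4–1.
Rivera vs Ruiz: Rivera wins 4–1.
Rivera vs Larsen: Rivera, 4–1.
Rivera vs Ekwueme: Ekwueme wins 3–2.
Rivera vs Mbeki: 3 to 2, Rivera.
Ferraro vs Ruiz: Ferraro, 4–1.
Ferraro vs Larsen: Ferraro, 3–2.
Ferraro–Ekwueme: Ekwueme 4–1.
Ferraro vs Mbeki: Ferraro wins 4–1.
Ruiz vs Larsen: 2 for Ruiz, 3 for Larsen — Larsen by 3–2.
Ruiz–Ekwueme: Ekwueme 5–0.
Ruiz vs Mbeki: 0 for Ruiz, 5 for Mbeki — Mbeki by 5–0.
Larsen vs Ekwueme: Larsen preferred on 0 ballots; Ekwueme wins 5–0.
Larsen vs Mbeki: 1 to 4, Mbeki.
Ekwueme vs Mbeki: 3 to 2, Ekwueme.
Ekwueme wins every pairwise contest, so Ekwueme is the Condorcet winner.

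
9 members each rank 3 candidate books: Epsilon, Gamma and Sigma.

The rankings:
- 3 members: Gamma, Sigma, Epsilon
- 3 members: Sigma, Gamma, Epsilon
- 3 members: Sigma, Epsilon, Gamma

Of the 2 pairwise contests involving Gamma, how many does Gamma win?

1

Gamma against each rival (9 members):
Gamma vs Epsilon: Gamma wins 6–3.
Gamma vs Sigma: Sigma wins 6–3.
Gamma beats Epsilon; loses to Sigma — 1 pairwise win.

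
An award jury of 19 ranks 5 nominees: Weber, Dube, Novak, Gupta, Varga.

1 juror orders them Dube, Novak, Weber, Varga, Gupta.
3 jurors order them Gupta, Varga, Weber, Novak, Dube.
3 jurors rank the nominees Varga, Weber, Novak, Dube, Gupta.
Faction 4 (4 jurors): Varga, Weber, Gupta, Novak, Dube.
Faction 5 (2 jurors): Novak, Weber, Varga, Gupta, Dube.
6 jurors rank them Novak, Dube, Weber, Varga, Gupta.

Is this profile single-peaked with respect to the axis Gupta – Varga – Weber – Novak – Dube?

Axis positions: Gupta=1, Varga=2, Weber=3, Novak=4, Dube=5.
Faction 1 (peak Dube at position 5): ranking walks positions 5-4-3-2-1, expanding outward from the peak — single-peaked.
Faction 2 (peak Gupta at position 1): ranking walks positions 1-2-3-4-5, expanding outward from the peak — single-peaked.
Faction 3 (peak Varga at position 2): ranking walks positions 2-3-4-5-1, expanding outward from the peak — single-peaked.
Faction 4 (peak Varga at position 2): ranking walks positions 2-3-1-4-5, expanding outward from the peak — single-peaked.
Faction 5 (peak Novak at position 4): ranking walks positions 4-3-2-1-5, expanding outward from the peak — single-peaked.
Faction 6 (peak Novak at position 4): ranking walks positions 4-5-3-2-1, expanding outward from the peak — single-peaked.
Every ranking is single-peaked on this axis.

yes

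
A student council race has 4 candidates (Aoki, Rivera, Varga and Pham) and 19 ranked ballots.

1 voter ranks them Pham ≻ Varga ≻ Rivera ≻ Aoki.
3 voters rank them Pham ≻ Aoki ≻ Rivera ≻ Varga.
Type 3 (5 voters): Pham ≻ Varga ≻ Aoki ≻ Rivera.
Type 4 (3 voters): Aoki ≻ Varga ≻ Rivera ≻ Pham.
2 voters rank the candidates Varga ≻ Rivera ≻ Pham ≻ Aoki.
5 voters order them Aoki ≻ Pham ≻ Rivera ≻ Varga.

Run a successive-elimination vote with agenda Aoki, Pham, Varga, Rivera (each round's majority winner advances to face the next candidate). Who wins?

Round 1: Aoki vs Pham — 8–11, Pham advances.
Round 2: Pham vs Varga — 14–5, Pham advances.
Round 3: Pham vs Rivera — 14–5, Pham advances.
Pham survives the agenda.

Pham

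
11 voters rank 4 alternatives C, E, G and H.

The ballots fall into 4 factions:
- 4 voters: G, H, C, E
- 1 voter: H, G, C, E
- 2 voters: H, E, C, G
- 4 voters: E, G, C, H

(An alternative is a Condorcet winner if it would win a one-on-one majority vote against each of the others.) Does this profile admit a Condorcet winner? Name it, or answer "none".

Head-to-head results (11 voters):
C–E: E 6–5.
C–G: G 9–2.
C–H: H 7–4.
E vs G: E, 6–5.
E vs H: H wins 7–4.
G vs H: G, 8–3.
Every alternative loses at least once (C loses to E; E loses to H; G loses to E; H loses to G). The majority relation contains the cycle E → G → H → E, so there is no Condorcet winner.

none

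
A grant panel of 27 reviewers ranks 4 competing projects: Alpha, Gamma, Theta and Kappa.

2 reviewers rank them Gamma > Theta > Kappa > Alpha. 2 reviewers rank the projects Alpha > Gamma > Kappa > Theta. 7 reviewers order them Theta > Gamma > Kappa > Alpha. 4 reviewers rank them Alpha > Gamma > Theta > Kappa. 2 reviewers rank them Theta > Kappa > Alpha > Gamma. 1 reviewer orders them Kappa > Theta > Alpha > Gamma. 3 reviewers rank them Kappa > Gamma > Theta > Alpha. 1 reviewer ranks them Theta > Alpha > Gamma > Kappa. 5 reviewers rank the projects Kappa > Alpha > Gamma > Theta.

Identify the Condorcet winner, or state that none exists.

none

Head-to-head results (27 reviewers):
Alpha–Gamma: Alpha 15–12.
Alpha–Theta: Theta 16–11.
Alpha vs Kappa: Kappa wins 20–7.
Gamma–Theta: Gamma 16–11.
Gamma–Kappa: Gamma 16–11.
Theta vs Kappa: Theta, 16–11.
Each project drops at least one matchup (Alpha loses to Theta; Gamma loses to Alpha; Theta loses to Gamma; Kappa loses to Gamma); the cycle Alpha > Gamma > Theta > Alpha rules out a Condorcet winner.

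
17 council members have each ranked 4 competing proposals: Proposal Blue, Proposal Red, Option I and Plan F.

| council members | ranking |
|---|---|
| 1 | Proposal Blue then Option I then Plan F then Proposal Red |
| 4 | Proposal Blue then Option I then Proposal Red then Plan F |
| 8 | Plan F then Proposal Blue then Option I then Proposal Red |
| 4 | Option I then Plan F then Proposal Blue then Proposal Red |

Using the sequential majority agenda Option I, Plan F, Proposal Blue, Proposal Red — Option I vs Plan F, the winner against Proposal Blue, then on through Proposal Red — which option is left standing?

Round 1: Option I vs Plan F — 9–8, Option I advances.
Round 2: Option I vs Proposal Blue — 4–13, Proposal Blue advances.
Round 3: Proposal Blue vs Proposal Red — 17–0, Proposal Blue advances.
The agenda winner is Proposal Blue.

Proposal Blue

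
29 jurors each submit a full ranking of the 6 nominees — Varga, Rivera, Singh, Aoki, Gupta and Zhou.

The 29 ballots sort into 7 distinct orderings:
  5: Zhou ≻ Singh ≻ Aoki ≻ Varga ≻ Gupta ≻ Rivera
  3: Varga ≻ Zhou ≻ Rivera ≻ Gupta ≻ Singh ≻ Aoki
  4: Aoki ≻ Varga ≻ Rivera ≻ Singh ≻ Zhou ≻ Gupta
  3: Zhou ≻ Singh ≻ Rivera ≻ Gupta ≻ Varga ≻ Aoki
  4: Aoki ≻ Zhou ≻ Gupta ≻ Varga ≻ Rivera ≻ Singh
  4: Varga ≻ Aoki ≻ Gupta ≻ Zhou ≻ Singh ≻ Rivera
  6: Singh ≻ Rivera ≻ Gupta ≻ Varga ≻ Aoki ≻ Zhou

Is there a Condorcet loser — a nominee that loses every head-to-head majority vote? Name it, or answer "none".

Head-to-head results (29 jurors):
Varga vs Rivera: 20 to 9, Varga.
Varga vs Singh: 15 to 14, Varga.
Varga vs Aoki: 16 to 13, Varga.
Varga–Gupta: Varga 16–13.
Varga vs Zhou: 3+4+4+6 = 17 for Varga, 12 for Zhou — Varga by 17–12.
Rivera vs Singh: Singh wins 18–11.
Rivera–Aoki: Aoki 17–12.
Rivera vs Gupta: 16 to 13, Rivera.
Rivera vs Zhou: 10 to 19, Zhou.
Singh vs Aoki: Singh, 17–12.
Singh vs Gupta: 5+4+3+6 = 18 for Singh, 11 for Gupta — Singh by 18–11.
Singh–Zhou: Zhou 19–10.
Aoki vs Gupta: Aoki preferred on 5+4+4+4 = 17 ballots; Aoki wins 17–12.
Aoki vs Zhou: Aoki preferred on 4+4+4+6 = 18 ballots; Aoki wins 18–11.
Gupta vs Zhou: Gupta preferred on 4+6 = 10 ballots; Zhou wins 19–10.
Gupta loses to every other nominee — it is the Condorcet loser.

Gupta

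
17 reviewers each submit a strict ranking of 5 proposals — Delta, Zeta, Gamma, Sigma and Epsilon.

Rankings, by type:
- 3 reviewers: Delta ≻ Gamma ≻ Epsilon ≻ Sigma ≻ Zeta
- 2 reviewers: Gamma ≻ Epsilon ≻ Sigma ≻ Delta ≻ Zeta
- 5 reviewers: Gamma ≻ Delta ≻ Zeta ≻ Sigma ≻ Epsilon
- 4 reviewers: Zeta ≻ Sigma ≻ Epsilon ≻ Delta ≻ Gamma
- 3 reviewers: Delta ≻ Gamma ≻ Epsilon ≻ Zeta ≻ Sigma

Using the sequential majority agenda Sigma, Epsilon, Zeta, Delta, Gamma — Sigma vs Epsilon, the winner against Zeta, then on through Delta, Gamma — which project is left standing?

Round 1: Sigma vs Epsilon — 9–8, Sigma advances.
Round 2: Sigma vs Zeta — 5–12, Zeta advances.
Round 3: Zeta vs Delta — 4–13, Delta advances.
Round 4: Delta vs Gamma — 10–7, Delta advances.
The agenda winner is Delta.

Delta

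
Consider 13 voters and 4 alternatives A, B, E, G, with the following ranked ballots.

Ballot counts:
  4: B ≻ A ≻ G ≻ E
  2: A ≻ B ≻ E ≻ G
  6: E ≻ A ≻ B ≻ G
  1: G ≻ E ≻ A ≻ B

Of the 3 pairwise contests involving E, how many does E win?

E against each rival (13 voters):
E vs A: E wins 7–6.
E–B: E 7–6.
E vs G: 8 to 5, E.
E beats A, B, G — 3 pairwise wins.

3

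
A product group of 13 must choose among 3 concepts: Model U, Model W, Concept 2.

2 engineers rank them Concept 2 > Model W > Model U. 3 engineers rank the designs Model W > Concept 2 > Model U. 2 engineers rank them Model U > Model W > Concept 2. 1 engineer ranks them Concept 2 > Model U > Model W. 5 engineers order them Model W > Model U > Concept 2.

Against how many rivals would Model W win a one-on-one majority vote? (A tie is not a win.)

2

Model W against each rival (13 engineers):
Model W vs Model U: 2+3+5 = 10 for Model W, 3 for Model U — Model W by 10–3.
Model W vs Concept 2: Model W is ranked higher on 3+2+5 = 10 ballots, Concept 2 on 3. Model W wins 10–3.
Model W beats Model U, Concept 2 — 2 pairwise wins.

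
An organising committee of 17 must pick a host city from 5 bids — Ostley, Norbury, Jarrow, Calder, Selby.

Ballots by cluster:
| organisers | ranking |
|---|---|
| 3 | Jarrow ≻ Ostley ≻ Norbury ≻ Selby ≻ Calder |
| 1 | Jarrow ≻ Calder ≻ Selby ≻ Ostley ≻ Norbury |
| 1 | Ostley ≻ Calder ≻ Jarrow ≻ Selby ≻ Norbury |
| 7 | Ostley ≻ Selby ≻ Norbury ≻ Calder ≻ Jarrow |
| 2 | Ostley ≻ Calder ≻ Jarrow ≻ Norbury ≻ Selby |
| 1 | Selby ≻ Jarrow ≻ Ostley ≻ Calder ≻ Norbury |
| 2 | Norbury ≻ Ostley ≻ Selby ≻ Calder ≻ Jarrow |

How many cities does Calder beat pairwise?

1

Calder against each rival (17 organisers):
Calder vs Ostley: Ostley wins 16–1.
Calder–Norbury: Norbury 12–5.
Calder vs Jarrow: 12 to 5, Calder.
Calder vs Selby: Calder is ranked higher on 1+1+2 = 4 ballots, Selby on 13. Selby wins 13–4.
Calder beats Jarrow; loses to Ostley, Norbury, Selby — 1 pairwise win.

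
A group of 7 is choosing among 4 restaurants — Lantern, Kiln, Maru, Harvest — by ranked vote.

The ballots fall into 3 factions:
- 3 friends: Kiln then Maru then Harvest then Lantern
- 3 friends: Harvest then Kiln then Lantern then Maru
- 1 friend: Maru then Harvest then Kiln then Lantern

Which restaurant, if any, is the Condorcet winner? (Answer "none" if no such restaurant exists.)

none

Pairwise majorities:
Lantern vs Kiln: 0 to 7, Kiln.
Lantern vs Maru: 3 for Lantern, 4 for Maru — Maru by 4–3.
Lantern vs Harvest: 0 for Lantern, 7 for Harvest — Harvest by 7–0.
Kiln vs Maru: 3+3 = 6 for Kiln, 1 for Maru — Kiln by 6–1.
Kiln vs Harvest: Kiln preferred on 3 ballots; Harvest wins 4–3.
Maru vs Harvest: Maru is ranked higher on 3+1 = 4 ballots, Harvest on 3. Maru wins 4–3.
Every restaurant loses at least once (Lantern loses to Kiln; Kiln loses to Harvest; Maru loses to Kiln; Harvest loses to Maru). The majority relation contains the cycle Kiln → Maru → Harvest → Kiln, so there is no Condorcet winner.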